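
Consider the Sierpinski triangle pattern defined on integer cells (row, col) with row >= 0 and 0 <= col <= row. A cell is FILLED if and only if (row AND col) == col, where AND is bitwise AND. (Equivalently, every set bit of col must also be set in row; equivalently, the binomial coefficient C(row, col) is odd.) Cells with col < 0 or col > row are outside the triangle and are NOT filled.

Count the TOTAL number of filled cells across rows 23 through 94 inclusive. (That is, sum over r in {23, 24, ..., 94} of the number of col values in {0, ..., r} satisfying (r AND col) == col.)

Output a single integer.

r23=10111 pc4: +16 =16
r24=11000 pc2: +4 =20
r25=11001 pc3: +8 =28
r26=11010 pc3: +8 =36
r27=11011 pc4: +16 =52
r28=11100 pc3: +8 =60
r29=11101 pc4: +16 =76
r30=11110 pc4: +16 =92
r31=11111 pc5: +32 =124
r32=100000 pc1: +2 =126
r33=100001 pc2: +4 =130
r34=100010 pc2: +4 =134
r35=100011 pc3: +8 =142
r36=100100 pc2: +4 =146
r37=100101 pc3: +8 =154
r38=100110 pc3: +8 =162
r39=100111 pc4: +16 =178
r40=101000 pc2: +4 =182
r41=101001 pc3: +8 =190
r42=101010 pc3: +8 =198
r43=101011 pc4: +16 =214
r44=101100 pc3: +8 =222
r45=101101 pc4: +16 =238
r46=101110 pc4: +16 =254
r47=101111 pc5: +32 =286
r48=110000 pc2: +4 =290
r49=110001 pc3: +8 =298
r50=110010 pc3: +8 =306
r51=110011 pc4: +16 =322
r52=110100 pc3: +8 =330
r53=110101 pc4: +16 =346
r54=110110 pc4: +16 =362
r55=110111 pc5: +32 =394
r56=111000 pc3: +8 =402
r57=111001 pc4: +16 =418
r58=111010 pc4: +16 =434
r59=111011 pc5: +32 =466
r60=111100 pc4: +16 =482
r61=111101 pc5: +32 =514
r62=111110 pc5: +32 =546
r63=111111 pc6: +64 =610
r64=1000000 pc1: +2 =612
r65=1000001 pc2: +4 =616
r66=1000010 pc2: +4 =620
r67=1000011 pc3: +8 =628
r68=1000100 pc2: +4 =632
r69=1000101 pc3: +8 =640
r70=1000110 pc3: +8 =648
r71=1000111 pc4: +16 =664
r72=1001000 pc2: +4 =668
r73=1001001 pc3: +8 =676
r74=1001010 pc3: +8 =684
r75=1001011 pc4: +16 =700
r76=1001100 pc3: +8 =708
r77=1001101 pc4: +16 =724
r78=1001110 pc4: +16 =740
r79=1001111 pc5: +32 =772
r80=1010000 pc2: +4 =776
r81=1010001 pc3: +8 =784
r82=1010010 pc3: +8 =792
r83=1010011 pc4: +16 =808
r84=1010100 pc3: +8 =816
r85=1010101 pc4: +16 =832
r86=1010110 pc4: +16 =848
r87=1010111 pc5: +32 =880
r88=1011000 pc3: +8 =888
r89=1011001 pc4: +16 =904
r90=1011010 pc4: +16 =920
r91=1011011 pc5: +32 =952
r92=1011100 pc4: +16 =968
r93=1011101 pc5: +32 =1000
r94=1011110 pc5: +32 =1032

Answer: 1032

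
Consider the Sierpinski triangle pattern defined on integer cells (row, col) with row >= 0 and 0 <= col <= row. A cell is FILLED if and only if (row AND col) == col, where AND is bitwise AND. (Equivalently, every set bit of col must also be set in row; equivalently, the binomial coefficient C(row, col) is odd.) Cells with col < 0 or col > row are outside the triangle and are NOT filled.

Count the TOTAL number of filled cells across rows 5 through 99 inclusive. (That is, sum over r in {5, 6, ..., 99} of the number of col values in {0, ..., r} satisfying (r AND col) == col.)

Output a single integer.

r5=101 pc2: +4 =4
r6=110 pc2: +4 =8
r7=111 pc3: +8 =16
r8=1000 pc1: +2 =18
r9=1001 pc2: +4 =22
r10=1010 pc2: +4 =26
r11=1011 pc3: +8 =34
r12=1100 pc2: +4 =38
r13=1101 pc3: +8 =46
r14=1110 pc3: +8 =54
r15=1111 pc4: +16 =70
r16=10000 pc1: +2 =72
r17=10001 pc2: +4 =76
r18=10010 pc2: +4 =80
r19=10011 pc3: +8 =88
r20=10100 pc2: +4 =92
r21=10101 pc3: +8 =100
r22=10110 pc3: +8 =108
r23=10111 pc4: +16 =124
r24=11000 pc2: +4 =128
r25=11001 pc3: +8 =136
r26=11010 pc3: +8 =144
r27=11011 pc4: +16 =160
r28=11100 pc3: +8 =168
r29=11101 pc4: +16 =184
r30=11110 pc4: +16 =200
r31=11111 pc5: +32 =232
r32=100000 pc1: +2 =234
r33=100001 pc2: +4 =238
r34=100010 pc2: +4 =242
r35=100011 pc3: +8 =250
r36=100100 pc2: +4 =254
r37=100101 pc3: +8 =262
r38=100110 pc3: +8 =270
r39=100111 pc4: +16 =286
r40=101000 pc2: +4 =290
r41=101001 pc3: +8 =298
r42=101010 pc3: +8 =306
r43=101011 pc4: +16 =322
r44=101100 pc3: +8 =330
r45=101101 pc4: +16 =346
r46=101110 pc4: +16 =362
r47=101111 pc5: +32 =394
r48=110000 pc2: +4 =398
r49=110001 pc3: +8 =406
r50=110010 pc3: +8 =414
r51=110011 pc4: +16 =430
r52=110100 pc3: +8 =438
r53=110101 pc4: +16 =454
r54=110110 pc4: +16 =470
r55=110111 pc5: +32 =502
r56=111000 pc3: +8 =510
r57=111001 pc4: +16 =526
r58=111010 pc4: +16 =542
r59=111011 pc5: +32 =574
r60=111100 pc4: +16 =590
r61=111101 pc5: +32 =622
r62=111110 pc5: +32 =654
r63=111111 pc6: +64 =718
r64=1000000 pc1: +2 =720
r65=1000001 pc2: +4 =724
r66=1000010 pc2: +4 =728
r67=1000011 pc3: +8 =736
r68=1000100 pc2: +4 =740
r69=1000101 pc3: +8 =748
r70=1000110 pc3: +8 =756
r71=1000111 pc4: +16 =772
r72=1001000 pc2: +4 =776
r73=1001001 pc3: +8 =784
r74=1001010 pc3: +8 =792
r75=1001011 pc4: +16 =808
r76=1001100 pc3: +8 =816
r77=1001101 pc4: +16 =832
r78=1001110 pc4: +16 =848
r79=1001111 pc5: +32 =880
r80=1010000 pc2: +4 =884
r81=1010001 pc3: +8 =892
r82=1010010 pc3: +8 =900
r83=1010011 pc4: +16 =916
r84=1010100 pc3: +8 =924
r85=1010101 pc4: +16 =940
r86=1010110 pc4: +16 =956
r87=1010111 pc5: +32 =988
r88=1011000 pc3: +8 =996
r89=1011001 pc4: +16 =1012
r90=1011010 pc4: +16 =1028
r91=1011011 pc5: +32 =1060
r92=1011100 pc4: +16 =1076
r93=1011101 pc5: +32 =1108
r94=1011110 pc5: +32 =1140
r95=1011111 pc6: +64 =1204
r96=1100000 pc2: +4 =1208
r97=1100001 pc3: +8 =1216
r98=1100010 pc3: +8 =1224
r99=1100011 pc4: +16 =1240

Answer: 1240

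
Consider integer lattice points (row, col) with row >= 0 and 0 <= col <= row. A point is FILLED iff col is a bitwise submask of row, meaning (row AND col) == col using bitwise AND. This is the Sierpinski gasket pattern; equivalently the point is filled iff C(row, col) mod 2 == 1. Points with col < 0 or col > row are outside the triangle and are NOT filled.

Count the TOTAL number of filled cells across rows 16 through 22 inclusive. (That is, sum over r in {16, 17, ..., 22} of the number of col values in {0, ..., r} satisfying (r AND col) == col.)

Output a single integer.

Answer: 38

Derivation:
r16=10000 pc1: +2 =2
r17=10001 pc2: +4 =6
r18=10010 pc2: +4 =10
r19=10011 pc3: +8 =18
r20=10100 pc2: +4 =22
r21=10101 pc3: +8 =30
r22=10110 pc3: +8 =38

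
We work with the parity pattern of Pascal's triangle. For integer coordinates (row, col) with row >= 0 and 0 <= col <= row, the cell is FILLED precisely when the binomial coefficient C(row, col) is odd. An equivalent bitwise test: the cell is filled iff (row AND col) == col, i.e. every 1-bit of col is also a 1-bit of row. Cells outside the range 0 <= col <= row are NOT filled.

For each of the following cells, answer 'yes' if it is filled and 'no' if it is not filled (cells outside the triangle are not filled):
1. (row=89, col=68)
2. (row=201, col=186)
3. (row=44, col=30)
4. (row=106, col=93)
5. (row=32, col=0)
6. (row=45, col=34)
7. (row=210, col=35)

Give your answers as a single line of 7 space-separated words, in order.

Answer: no no no no yes no no

Derivation:
(89,68): row=0b1011001, col=0b1000100, row AND col = 0b1000000 = 64; 64 != 68 -> empty
(201,186): row=0b11001001, col=0b10111010, row AND col = 0b10001000 = 136; 136 != 186 -> empty
(44,30): row=0b101100, col=0b11110, row AND col = 0b1100 = 12; 12 != 30 -> empty
(106,93): row=0b1101010, col=0b1011101, row AND col = 0b1001000 = 72; 72 != 93 -> empty
(32,0): row=0b100000, col=0b0, row AND col = 0b0 = 0; 0 == 0 -> filled
(45,34): row=0b101101, col=0b100010, row AND col = 0b100000 = 32; 32 != 34 -> empty
(210,35): row=0b11010010, col=0b100011, row AND col = 0b10 = 2; 2 != 35 -> empty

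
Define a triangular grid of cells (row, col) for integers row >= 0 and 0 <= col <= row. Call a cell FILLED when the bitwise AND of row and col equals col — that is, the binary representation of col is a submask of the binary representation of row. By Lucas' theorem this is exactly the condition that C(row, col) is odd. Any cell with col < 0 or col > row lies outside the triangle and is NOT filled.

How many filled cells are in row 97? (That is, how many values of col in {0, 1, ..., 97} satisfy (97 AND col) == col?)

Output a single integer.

97 in binary = 1100001
popcount(97) = number of 1-bits in 1100001 = 3
A col c satisfies (97 AND c) == c iff every set bit of c is also set in 97; each of the 3 set bits of 97 can independently be on or off in c.
count = 2^3 = 8

Answer: 8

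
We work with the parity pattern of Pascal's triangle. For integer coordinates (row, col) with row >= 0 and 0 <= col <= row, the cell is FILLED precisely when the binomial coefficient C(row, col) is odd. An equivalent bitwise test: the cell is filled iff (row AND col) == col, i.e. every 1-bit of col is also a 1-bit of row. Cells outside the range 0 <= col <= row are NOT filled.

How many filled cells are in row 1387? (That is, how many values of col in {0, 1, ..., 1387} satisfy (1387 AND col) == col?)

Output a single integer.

Answer: 128

Derivation:
1387 in binary = 10101101011
popcount(1387) = number of 1-bits in 10101101011 = 7
A col c satisfies (1387 AND c) == c iff every set bit of c is also set in 1387; each of the 7 set bits of 1387 can independently be on or off in c.
count = 2^7 = 128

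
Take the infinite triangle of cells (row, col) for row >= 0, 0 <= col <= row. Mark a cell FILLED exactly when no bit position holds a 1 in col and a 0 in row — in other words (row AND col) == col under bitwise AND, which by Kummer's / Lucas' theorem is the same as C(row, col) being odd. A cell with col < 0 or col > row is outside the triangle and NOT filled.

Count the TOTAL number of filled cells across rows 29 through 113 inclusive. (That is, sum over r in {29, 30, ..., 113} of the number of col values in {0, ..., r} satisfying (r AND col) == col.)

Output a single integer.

Answer: 1384

Derivation:
r29=11101 pc4: +16 =16
r30=11110 pc4: +16 =32
r31=11111 pc5: +32 =64
r32=100000 pc1: +2 =66
r33=100001 pc2: +4 =70
r34=100010 pc2: +4 =74
r35=100011 pc3: +8 =82
r36=100100 pc2: +4 =86
r37=100101 pc3: +8 =94
r38=100110 pc3: +8 =102
r39=100111 pc4: +16 =118
r40=101000 pc2: +4 =122
r41=101001 pc3: +8 =130
r42=101010 pc3: +8 =138
r43=101011 pc4: +16 =154
r44=101100 pc3: +8 =162
r45=101101 pc4: +16 =178
r46=101110 pc4: +16 =194
r47=101111 pc5: +32 =226
r48=110000 pc2: +4 =230
r49=110001 pc3: +8 =238
r50=110010 pc3: +8 =246
r51=110011 pc4: +16 =262
r52=110100 pc3: +8 =270
r53=110101 pc4: +16 =286
r54=110110 pc4: +16 =302
r55=110111 pc5: +32 =334
r56=111000 pc3: +8 =342
r57=111001 pc4: +16 =358
r58=111010 pc4: +16 =374
r59=111011 pc5: +32 =406
r60=111100 pc4: +16 =422
r61=111101 pc5: +32 =454
r62=111110 pc5: +32 =486
r63=111111 pc6: +64 =550
r64=1000000 pc1: +2 =552
r65=1000001 pc2: +4 =556
r66=1000010 pc2: +4 =560
r67=1000011 pc3: +8 =568
r68=1000100 pc2: +4 =572
r69=1000101 pc3: +8 =580
r70=1000110 pc3: +8 =588
r71=1000111 pc4: +16 =604
r72=1001000 pc2: +4 =608
r73=1001001 pc3: +8 =616
r74=1001010 pc3: +8 =624
r75=1001011 pc4: +16 =640
r76=1001100 pc3: +8 =648
r77=1001101 pc4: +16 =664
r78=1001110 pc4: +16 =680
r79=1001111 pc5: +32 =712
r80=1010000 pc2: +4 =716
r81=1010001 pc3: +8 =724
r82=1010010 pc3: +8 =732
r83=1010011 pc4: +16 =748
r84=1010100 pc3: +8 =756
r85=1010101 pc4: +16 =772
r86=1010110 pc4: +16 =788
r87=1010111 pc5: +32 =820
r88=1011000 pc3: +8 =828
r89=1011001 pc4: +16 =844
r90=1011010 pc4: +16 =860
r91=1011011 pc5: +32 =892
r92=1011100 pc4: +16 =908
r93=1011101 pc5: +32 =940
r94=1011110 pc5: +32 =972
r95=1011111 pc6: +64 =1036
r96=1100000 pc2: +4 =1040
r97=1100001 pc3: +8 =1048
r98=1100010 pc3: +8 =1056
r99=1100011 pc4: +16 =1072
r100=1100100 pc3: +8 =1080
r101=1100101 pc4: +16 =1096
r102=1100110 pc4: +16 =1112
r103=1100111 pc5: +32 =1144
r104=1101000 pc3: +8 =1152
r105=1101001 pc4: +16 =1168
r106=1101010 pc4: +16 =1184
r107=1101011 pc5: +32 =1216
r108=1101100 pc4: +16 =1232
r109=1101101 pc5: +32 =1264
r110=1101110 pc5: +32 =1296
r111=1101111 pc6: +64 =1360
r112=1110000 pc3: +8 =1368
r113=1110001 pc4: +16 =1384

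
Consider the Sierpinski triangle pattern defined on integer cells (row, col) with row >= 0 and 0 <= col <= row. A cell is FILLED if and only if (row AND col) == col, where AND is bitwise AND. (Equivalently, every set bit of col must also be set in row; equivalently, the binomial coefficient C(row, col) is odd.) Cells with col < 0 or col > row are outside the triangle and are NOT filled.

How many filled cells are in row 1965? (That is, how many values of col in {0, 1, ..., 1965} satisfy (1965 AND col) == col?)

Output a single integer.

Answer: 256

Derivation:
1965 in binary = 11110101101
popcount(1965) = number of 1-bits in 11110101101 = 8
A col c satisfies (1965 AND c) == c iff every set bit of c is also set in 1965; each of the 8 set bits of 1965 can independently be on or off in c.
count = 2^8 = 256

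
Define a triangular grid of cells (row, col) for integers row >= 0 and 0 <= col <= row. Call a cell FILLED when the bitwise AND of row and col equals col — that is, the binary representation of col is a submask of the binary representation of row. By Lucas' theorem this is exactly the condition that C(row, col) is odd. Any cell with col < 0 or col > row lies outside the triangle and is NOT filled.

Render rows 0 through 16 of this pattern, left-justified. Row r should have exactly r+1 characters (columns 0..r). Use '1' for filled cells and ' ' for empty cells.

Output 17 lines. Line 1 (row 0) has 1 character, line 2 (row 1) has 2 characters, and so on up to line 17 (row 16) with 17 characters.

r0=0: 1
r1=1: 11
r2=10: 1 1
r3=11: 1111
r4=100: 1   1
r5=101: 11  11
r6=110: 1 1 1 1
r7=111: 11111111
r8=1000: 1       1
r9=1001: 11      11
r10=1010: 1 1     1 1
r11=1011: 1111    1111
r12=1100: 1   1   1   1
r13=1101: 11  11  11  11
r14=1110: 1 1 1 1 1 1 1 1
r15=1111: 1111111111111111
r16=10000: 1               1

Answer: 1
11
1 1
1111
1   1
11  11
1 1 1 1
11111111
1       1
11      11
1 1     1 1
1111    1111
1   1   1   1
11  11  11  11
1 1 1 1 1 1 1 1
1111111111111111
1               1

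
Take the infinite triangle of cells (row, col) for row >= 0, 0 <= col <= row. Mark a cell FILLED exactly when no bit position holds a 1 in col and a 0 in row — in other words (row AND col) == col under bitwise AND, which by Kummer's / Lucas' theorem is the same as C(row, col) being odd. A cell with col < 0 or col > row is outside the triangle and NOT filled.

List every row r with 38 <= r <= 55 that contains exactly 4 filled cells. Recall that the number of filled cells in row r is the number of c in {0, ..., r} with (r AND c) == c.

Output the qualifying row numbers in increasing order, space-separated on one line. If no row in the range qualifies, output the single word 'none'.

Row r has 2^popcount(r) filled cells, so we need popcount(r) = log2(4) = 2.
Scan r = 38..55 and keep those with exactly 2 one-bits:
r=38=100110 popcount=3 -> skip
r=39=100111 popcount=4 -> skip
r=40=101000 popcount=2 -> KEEP
r=41=101001 popcount=3 -> skip
r=42=101010 popcount=3 -> skip
r=43=101011 popcount=4 -> skip
r=44=101100 popcount=3 -> skip
r=45=101101 popcount=4 -> skip
r=46=101110 popcount=4 -> skip
r=47=101111 popcount=5 -> skip
r=48=110000 popcount=2 -> KEEP
r=49=110001 popcount=3 -> skip
r=50=110010 popcount=3 -> skip
r=51=110011 popcount=4 -> skip
r=52=110100 popcount=3 -> skip
r=53=110101 popcount=4 -> skip
r=54=110110 popcount=4 -> skip
r=55=110111 popcount=5 -> skip
Kept rows: 40 48

Answer: 40 48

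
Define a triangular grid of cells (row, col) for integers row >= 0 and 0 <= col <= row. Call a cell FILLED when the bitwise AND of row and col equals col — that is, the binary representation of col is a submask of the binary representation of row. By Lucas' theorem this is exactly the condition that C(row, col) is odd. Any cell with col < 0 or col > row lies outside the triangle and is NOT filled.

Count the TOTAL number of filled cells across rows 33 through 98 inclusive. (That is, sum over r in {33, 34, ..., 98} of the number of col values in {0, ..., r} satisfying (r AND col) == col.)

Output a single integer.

r33=100001 pc2: +4 =4
r34=100010 pc2: +4 =8
r35=100011 pc3: +8 =16
r36=100100 pc2: +4 =20
r37=100101 pc3: +8 =28
r38=100110 pc3: +8 =36
r39=100111 pc4: +16 =52
r40=101000 pc2: +4 =56
r41=101001 pc3: +8 =64
r42=101010 pc3: +8 =72
r43=101011 pc4: +16 =88
r44=101100 pc3: +8 =96
r45=101101 pc4: +16 =112
r46=101110 pc4: +16 =128
r47=101111 pc5: +32 =160
r48=110000 pc2: +4 =164
r49=110001 pc3: +8 =172
r50=110010 pc3: +8 =180
r51=110011 pc4: +16 =196
r52=110100 pc3: +8 =204
r53=110101 pc4: +16 =220
r54=110110 pc4: +16 =236
r55=110111 pc5: +32 =268
r56=111000 pc3: +8 =276
r57=111001 pc4: +16 =292
r58=111010 pc4: +16 =308
r59=111011 pc5: +32 =340
r60=111100 pc4: +16 =356
r61=111101 pc5: +32 =388
r62=111110 pc5: +32 =420
r63=111111 pc6: +64 =484
r64=1000000 pc1: +2 =486
r65=1000001 pc2: +4 =490
r66=1000010 pc2: +4 =494
r67=1000011 pc3: +8 =502
r68=1000100 pc2: +4 =506
r69=1000101 pc3: +8 =514
r70=1000110 pc3: +8 =522
r71=1000111 pc4: +16 =538
r72=1001000 pc2: +4 =542
r73=1001001 pc3: +8 =550
r74=1001010 pc3: +8 =558
r75=1001011 pc4: +16 =574
r76=1001100 pc3: +8 =582
r77=1001101 pc4: +16 =598
r78=1001110 pc4: +16 =614
r79=1001111 pc5: +32 =646
r80=1010000 pc2: +4 =650
r81=1010001 pc3: +8 =658
r82=1010010 pc3: +8 =666
r83=1010011 pc4: +16 =682
r84=1010100 pc3: +8 =690
r85=1010101 pc4: +16 =706
r86=1010110 pc4: +16 =722
r87=1010111 pc5: +32 =754
r88=1011000 pc3: +8 =762
r89=1011001 pc4: +16 =778
r90=1011010 pc4: +16 =794
r91=1011011 pc5: +32 =826
r92=1011100 pc4: +16 =842
r93=1011101 pc5: +32 =874
r94=1011110 pc5: +32 =906
r95=1011111 pc6: +64 =970
r96=1100000 pc2: +4 =974
r97=1100001 pc3: +8 =982
r98=1100010 pc3: +8 =990

Answer: 990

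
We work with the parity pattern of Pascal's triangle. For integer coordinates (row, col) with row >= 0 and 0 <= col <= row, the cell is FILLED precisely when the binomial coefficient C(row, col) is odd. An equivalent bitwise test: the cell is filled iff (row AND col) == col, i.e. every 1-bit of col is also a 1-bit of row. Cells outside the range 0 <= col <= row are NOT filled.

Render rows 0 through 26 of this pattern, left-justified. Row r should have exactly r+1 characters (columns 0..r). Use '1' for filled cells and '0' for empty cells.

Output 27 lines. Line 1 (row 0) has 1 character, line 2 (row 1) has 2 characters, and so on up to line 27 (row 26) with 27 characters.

Answer: 1
11
101
1111
10001
110011
1010101
11111111
100000001
1100000011
10100000101
111100001111
1000100010001
11001100110011
101010101010101
1111111111111111
10000000000000001
110000000000000011
1010000000000000101
11110000000000001111
100010000000000010001
1100110000000000110011
10101010000000001010101
111111110000000011111111
1000000010000000100000001
11000000110000001100000011
101000001010000010100000101

Derivation:
r0=0: 1
r1=1: 11
r2=10: 101
r3=11: 1111
r4=100: 10001
r5=101: 110011
r6=110: 1010101
r7=111: 11111111
r8=1000: 100000001
r9=1001: 1100000011
r10=1010: 10100000101
r11=1011: 111100001111
r12=1100: 1000100010001
r13=1101: 11001100110011
r14=1110: 101010101010101
r15=1111: 1111111111111111
r16=10000: 10000000000000001
r17=10001: 110000000000000011
r18=10010: 1010000000000000101
r19=10011: 11110000000000001111
r20=10100: 100010000000000010001
r21=10101: 1100110000000000110011
r22=10110: 10101010000000001010101
r23=10111: 111111110000000011111111
r24=11000: 1000000010000000100000001
r25=11001: 11000000110000001100000011
r26=11010: 101000001010000010100000101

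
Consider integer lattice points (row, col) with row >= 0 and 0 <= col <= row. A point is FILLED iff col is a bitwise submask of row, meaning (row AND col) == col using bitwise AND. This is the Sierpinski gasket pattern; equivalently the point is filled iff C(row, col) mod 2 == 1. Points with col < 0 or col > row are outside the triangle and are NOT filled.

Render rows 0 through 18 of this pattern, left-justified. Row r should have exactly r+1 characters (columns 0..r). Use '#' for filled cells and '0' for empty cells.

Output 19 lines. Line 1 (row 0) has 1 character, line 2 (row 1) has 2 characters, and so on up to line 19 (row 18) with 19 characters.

r0=0: #
r1=1: ##
r2=10: #0#
r3=11: ####
r4=100: #000#
r5=101: ##00##
r6=110: #0#0#0#
r7=111: ########
r8=1000: #0000000#
r9=1001: ##000000##
r10=1010: #0#00000#0#
r11=1011: ####0000####
r12=1100: #000#000#000#
r13=1101: ##00##00##00##
r14=1110: #0#0#0#0#0#0#0#
r15=1111: ################
r16=10000: #000000000000000#
r17=10001: ##00000000000000##
r18=10010: #0#0000000000000#0#

Answer: #
##
#0#
####
#000#
##00##
#0#0#0#
########
#0000000#
##000000##
#0#00000#0#
####0000####
#000#000#000#
##00##00##00##
#0#0#0#0#0#0#0#
################
#000000000000000#
##00000000000000##
#0#0000000000000#0#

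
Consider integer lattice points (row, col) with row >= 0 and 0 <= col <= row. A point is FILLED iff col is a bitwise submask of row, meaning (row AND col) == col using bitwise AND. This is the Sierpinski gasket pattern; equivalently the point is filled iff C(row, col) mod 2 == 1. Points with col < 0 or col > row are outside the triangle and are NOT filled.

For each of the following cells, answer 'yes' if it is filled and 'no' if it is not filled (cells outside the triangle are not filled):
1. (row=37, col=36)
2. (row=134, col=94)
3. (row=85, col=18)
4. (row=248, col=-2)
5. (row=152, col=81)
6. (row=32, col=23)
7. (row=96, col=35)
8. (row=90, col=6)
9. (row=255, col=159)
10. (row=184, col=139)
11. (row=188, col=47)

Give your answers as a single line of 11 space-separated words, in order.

(37,36): row=0b100101, col=0b100100, row AND col = 0b100100 = 36; 36 == 36 -> filled
(134,94): row=0b10000110, col=0b1011110, row AND col = 0b110 = 6; 6 != 94 -> empty
(85,18): row=0b1010101, col=0b10010, row AND col = 0b10000 = 16; 16 != 18 -> empty
(248,-2): col outside [0, 248] -> not filled
(152,81): row=0b10011000, col=0b1010001, row AND col = 0b10000 = 16; 16 != 81 -> empty
(32,23): row=0b100000, col=0b10111, row AND col = 0b0 = 0; 0 != 23 -> empty
(96,35): row=0b1100000, col=0b100011, row AND col = 0b100000 = 32; 32 != 35 -> empty
(90,6): row=0b1011010, col=0b110, row AND col = 0b10 = 2; 2 != 6 -> empty
(255,159): row=0b11111111, col=0b10011111, row AND col = 0b10011111 = 159; 159 == 159 -> filled
(184,139): row=0b10111000, col=0b10001011, row AND col = 0b10001000 = 136; 136 != 139 -> empty
(188,47): row=0b10111100, col=0b101111, row AND col = 0b101100 = 44; 44 != 47 -> empty

Answer: yes no no no no no no no yes no no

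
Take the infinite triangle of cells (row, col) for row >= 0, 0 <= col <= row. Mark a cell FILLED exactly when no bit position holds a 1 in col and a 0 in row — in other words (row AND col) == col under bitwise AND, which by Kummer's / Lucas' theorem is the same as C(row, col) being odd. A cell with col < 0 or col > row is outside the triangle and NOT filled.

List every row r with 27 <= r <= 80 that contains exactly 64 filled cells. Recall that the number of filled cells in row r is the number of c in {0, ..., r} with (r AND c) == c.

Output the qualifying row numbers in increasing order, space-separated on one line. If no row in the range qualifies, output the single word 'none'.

Answer: 63

Derivation:
Row r has 2^popcount(r) filled cells, so we need popcount(r) = log2(64) = 6.
Scan r = 27..80 and keep those with exactly 6 one-bits:
r=27=11011 popcount=4 -> skip
r=28=11100 popcount=3 -> skip
r=29=11101 popcount=4 -> skip
r=30=11110 popcount=4 -> skip
r=31=11111 popcount=5 -> skip
r=32=100000 popcount=1 -> skip
r=33=100001 popcount=2 -> skip
r=34=100010 popcount=2 -> skip
r=35=100011 popcount=3 -> skip
r=36=100100 popcount=2 -> skip
r=37=100101 popcount=3 -> skip
r=38=100110 popcount=3 -> skip
r=39=100111 popcount=4 -> skip
r=40=101000 popcount=2 -> skip
r=41=101001 popcount=3 -> skip
r=42=101010 popcount=3 -> skip
r=43=101011 popcount=4 -> skip
r=44=101100 popcount=3 -> skip
r=45=101101 popcount=4 -> skip
r=46=101110 popcount=4 -> skip
r=47=101111 popcount=5 -> skip
r=48=110000 popcount=2 -> skip
r=49=110001 popcount=3 -> skip
r=50=110010 popcount=3 -> skip
r=51=110011 popcount=4 -> skip
r=52=110100 popcount=3 -> skip
r=53=110101 popcount=4 -> skip
r=54=110110 popcount=4 -> skip
r=55=110111 popcount=5 -> skip
r=56=111000 popcount=3 -> skip
r=57=111001 popcount=4 -> skip
r=58=111010 popcount=4 -> skip
r=59=111011 popcount=5 -> skip
r=60=111100 popcount=4 -> skip
r=61=111101 popcount=5 -> skip
r=62=111110 popcount=5 -> skip
r=63=111111 popcount=6 -> KEEP
r=64=1000000 popcount=1 -> skip
r=65=1000001 popcount=2 -> skip
r=66=1000010 popcount=2 -> skip
r=67=1000011 popcount=3 -> skip
r=68=1000100 popcount=2 -> skip
r=69=1000101 popcount=3 -> skip
r=70=1000110 popcount=3 -> skip
r=71=1000111 popcount=4 -> skip
r=72=1001000 popcount=2 -> skip
r=73=1001001 popcount=3 -> skip
r=74=1001010 popcount=3 -> skip
r=75=1001011 popcount=4 -> skip
r=76=1001100 popcount=3 -> skip
r=77=1001101 popcount=4 -> skip
r=78=1001110 popcount=4 -> skip
r=79=1001111 popcount=5 -> skip
r=80=1010000 popcount=2 -> skip
Kept rows: 63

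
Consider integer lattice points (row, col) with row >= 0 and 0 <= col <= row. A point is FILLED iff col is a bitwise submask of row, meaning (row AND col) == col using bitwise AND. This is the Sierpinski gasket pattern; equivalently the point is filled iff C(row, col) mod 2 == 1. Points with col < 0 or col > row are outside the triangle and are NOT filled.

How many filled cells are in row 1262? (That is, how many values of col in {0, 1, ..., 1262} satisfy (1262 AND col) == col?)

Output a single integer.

1262 in binary = 10011101110
popcount(1262) = number of 1-bits in 10011101110 = 7
A col c satisfies (1262 AND c) == c iff every set bit of c is also set in 1262; each of the 7 set bits of 1262 can independently be on or off in c.
count = 2^7 = 128

Answer: 128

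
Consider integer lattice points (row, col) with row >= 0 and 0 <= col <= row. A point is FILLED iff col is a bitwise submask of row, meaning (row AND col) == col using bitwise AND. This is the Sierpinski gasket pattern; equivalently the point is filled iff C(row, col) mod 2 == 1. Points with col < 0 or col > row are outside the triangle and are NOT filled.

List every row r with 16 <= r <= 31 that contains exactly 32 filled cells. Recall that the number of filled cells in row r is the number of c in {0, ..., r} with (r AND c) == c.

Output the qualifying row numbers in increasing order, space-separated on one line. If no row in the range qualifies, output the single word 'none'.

Answer: 31

Derivation:
Row r has 2^popcount(r) filled cells, so we need popcount(r) = log2(32) = 5.
Scan r = 16..31 and keep those with exactly 5 one-bits:
r=16=10000 popcount=1 -> skip
r=17=10001 popcount=2 -> skip
r=18=10010 popcount=2 -> skip
r=19=10011 popcount=3 -> skip
r=20=10100 popcount=2 -> skip
r=21=10101 popcount=3 -> skip
r=22=10110 popcount=3 -> skip
r=23=10111 popcount=4 -> skip
r=24=11000 popcount=2 -> skip
r=25=11001 popcount=3 -> skip
r=26=11010 popcount=3 -> skip
r=27=11011 popcount=4 -> skip
r=28=11100 popcount=3 -> skip
r=29=11101 popcount=4 -> skip
r=30=11110 popcount=4 -> skip
r=31=11111 popcount=5 -> KEEP
Kept rows: 31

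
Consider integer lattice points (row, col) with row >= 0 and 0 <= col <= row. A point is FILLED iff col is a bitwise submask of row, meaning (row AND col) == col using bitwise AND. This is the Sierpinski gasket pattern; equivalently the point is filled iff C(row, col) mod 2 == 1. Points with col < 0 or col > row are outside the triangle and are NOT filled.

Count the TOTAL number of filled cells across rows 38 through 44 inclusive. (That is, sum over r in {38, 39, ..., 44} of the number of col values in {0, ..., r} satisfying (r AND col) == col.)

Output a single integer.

Answer: 68

Derivation:
r38=100110 pc3: +8 =8
r39=100111 pc4: +16 =24
r40=101000 pc2: +4 =28
r41=101001 pc3: +8 =36
r42=101010 pc3: +8 =44
r43=101011 pc4: +16 =60
r44=101100 pc3: +8 =68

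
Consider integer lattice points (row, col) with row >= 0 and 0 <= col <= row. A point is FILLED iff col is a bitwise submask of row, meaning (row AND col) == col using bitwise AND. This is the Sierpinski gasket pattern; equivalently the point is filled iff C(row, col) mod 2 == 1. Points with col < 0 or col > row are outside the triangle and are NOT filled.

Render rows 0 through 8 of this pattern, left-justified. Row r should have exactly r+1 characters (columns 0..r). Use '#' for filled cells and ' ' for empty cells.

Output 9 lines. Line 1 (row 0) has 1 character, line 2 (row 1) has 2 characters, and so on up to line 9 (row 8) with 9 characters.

Answer: #
##
# #
####
#   #
##  ##
# # # #
########
#       #

Derivation:
r0=0: #
r1=1: ##
r2=10: # #
r3=11: ####
r4=100: #   #
r5=101: ##  ##
r6=110: # # # #
r7=111: ########
r8=1000: #       #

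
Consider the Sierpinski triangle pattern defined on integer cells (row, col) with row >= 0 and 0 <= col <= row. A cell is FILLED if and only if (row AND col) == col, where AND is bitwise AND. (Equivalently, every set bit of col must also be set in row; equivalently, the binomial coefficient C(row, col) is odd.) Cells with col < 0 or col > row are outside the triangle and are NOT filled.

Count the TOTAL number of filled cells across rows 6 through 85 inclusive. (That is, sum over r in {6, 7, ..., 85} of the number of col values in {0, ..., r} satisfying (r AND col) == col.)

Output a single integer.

r6=110 pc2: +4 =4
r7=111 pc3: +8 =12
r8=1000 pc1: +2 =14
r9=1001 pc2: +4 =18
r10=1010 pc2: +4 =22
r11=1011 pc3: +8 =30
r12=1100 pc2: +4 =34
r13=1101 pc3: +8 =42
r14=1110 pc3: +8 =50
r15=1111 pc4: +16 =66
r16=10000 pc1: +2 =68
r17=10001 pc2: +4 =72
r18=10010 pc2: +4 =76
r19=10011 pc3: +8 =84
r20=10100 pc2: +4 =88
r21=10101 pc3: +8 =96
r22=10110 pc3: +8 =104
r23=10111 pc4: +16 =120
r24=11000 pc2: +4 =124
r25=11001 pc3: +8 =132
r26=11010 pc3: +8 =140
r27=11011 pc4: +16 =156
r28=11100 pc3: +8 =164
r29=11101 pc4: +16 =180
r30=11110 pc4: +16 =196
r31=11111 pc5: +32 =228
r32=100000 pc1: +2 =230
r33=100001 pc2: +4 =234
r34=100010 pc2: +4 =238
r35=100011 pc3: +8 =246
r36=100100 pc2: +4 =250
r37=100101 pc3: +8 =258
r38=100110 pc3: +8 =266
r39=100111 pc4: +16 =282
r40=101000 pc2: +4 =286
r41=101001 pc3: +8 =294
r42=101010 pc3: +8 =302
r43=101011 pc4: +16 =318
r44=101100 pc3: +8 =326
r45=101101 pc4: +16 =342
r46=101110 pc4: +16 =358
r47=101111 pc5: +32 =390
r48=110000 pc2: +4 =394
r49=110001 pc3: +8 =402
r50=110010 pc3: +8 =410
r51=110011 pc4: +16 =426
r52=110100 pc3: +8 =434
r53=110101 pc4: +16 =450
r54=110110 pc4: +16 =466
r55=110111 pc5: +32 =498
r56=111000 pc3: +8 =506
r57=111001 pc4: +16 =522
r58=111010 pc4: +16 =538
r59=111011 pc5: +32 =570
r60=111100 pc4: +16 =586
r61=111101 pc5: +32 =618
r62=111110 pc5: +32 =650
r63=111111 pc6: +64 =714
r64=1000000 pc1: +2 =716
r65=1000001 pc2: +4 =720
r66=1000010 pc2: +4 =724
r67=1000011 pc3: +8 =732
r68=1000100 pc2: +4 =736
r69=1000101 pc3: +8 =744
r70=1000110 pc3: +8 =752
r71=1000111 pc4: +16 =768
r72=1001000 pc2: +4 =772
r73=1001001 pc3: +8 =780
r74=1001010 pc3: +8 =788
r75=1001011 pc4: +16 =804
r76=1001100 pc3: +8 =812
r77=1001101 pc4: +16 =828
r78=1001110 pc4: +16 =844
r79=1001111 pc5: +32 =876
r80=1010000 pc2: +4 =880
r81=1010001 pc3: +8 =888
r82=1010010 pc3: +8 =896
r83=1010011 pc4: +16 =912
r84=1010100 pc3: +8 =920
r85=1010101 pc4: +16 =936

Answer: 936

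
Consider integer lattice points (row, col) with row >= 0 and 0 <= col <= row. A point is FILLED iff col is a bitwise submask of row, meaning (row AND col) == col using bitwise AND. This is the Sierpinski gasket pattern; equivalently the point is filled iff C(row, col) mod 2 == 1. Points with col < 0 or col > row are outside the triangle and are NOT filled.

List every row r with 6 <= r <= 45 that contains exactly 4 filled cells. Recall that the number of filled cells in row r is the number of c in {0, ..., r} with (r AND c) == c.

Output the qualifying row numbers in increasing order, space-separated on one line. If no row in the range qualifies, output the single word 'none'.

Answer: 6 9 10 12 17 18 20 24 33 34 36 40

Derivation:
Row r has 2^popcount(r) filled cells, so we need popcount(r) = log2(4) = 2.
Scan r = 6..45 and keep those with exactly 2 one-bits:
r=6=110 popcount=2 -> KEEP
r=7=111 popcount=3 -> skip
r=8=1000 popcount=1 -> skip
r=9=1001 popcount=2 -> KEEP
r=10=1010 popcount=2 -> KEEP
r=11=1011 popcount=3 -> skip
r=12=1100 popcount=2 -> KEEP
r=13=1101 popcount=3 -> skip
r=14=1110 popcount=3 -> skip
r=15=1111 popcount=4 -> skip
r=16=10000 popcount=1 -> skip
r=17=10001 popcount=2 -> KEEP
r=18=10010 popcount=2 -> KEEP
r=19=10011 popcount=3 -> skip
r=20=10100 popcount=2 -> KEEP
r=21=10101 popcount=3 -> skip
r=22=10110 popcount=3 -> skip
r=23=10111 popcount=4 -> skip
r=24=11000 popcount=2 -> KEEP
r=25=11001 popcount=3 -> skip
r=26=11010 popcount=3 -> skip
r=27=11011 popcount=4 -> skip
r=28=11100 popcount=3 -> skip
r=29=11101 popcount=4 -> skip
r=30=11110 popcount=4 -> skip
r=31=11111 popcount=5 -> skip
r=32=100000 popcount=1 -> skip
r=33=100001 popcount=2 -> KEEP
r=34=100010 popcount=2 -> KEEP
r=35=100011 popcount=3 -> skip
r=36=100100 popcount=2 -> KEEP
r=37=100101 popcount=3 -> skip
r=38=100110 popcount=3 -> skip
r=39=100111 popcount=4 -> skip
r=40=101000 popcount=2 -> KEEP
r=41=101001 popcount=3 -> skip
r=42=101010 popcount=3 -> skip
r=43=101011 popcount=4 -> skip
r=44=101100 popcount=3 -> skip
r=45=101101 popcount=4 -> skip
Kept rows: 6 9 10 12 17 18 20 24 33 34 36 40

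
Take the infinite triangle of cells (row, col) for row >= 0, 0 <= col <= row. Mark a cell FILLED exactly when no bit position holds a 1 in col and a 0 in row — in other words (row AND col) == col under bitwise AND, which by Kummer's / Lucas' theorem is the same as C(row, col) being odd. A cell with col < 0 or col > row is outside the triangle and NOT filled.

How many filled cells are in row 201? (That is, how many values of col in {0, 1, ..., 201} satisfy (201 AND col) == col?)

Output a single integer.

201 in binary = 11001001
popcount(201) = number of 1-bits in 11001001 = 4
A col c satisfies (201 AND c) == c iff every set bit of c is also set in 201; each of the 4 set bits of 201 can independently be on or off in c.
count = 2^4 = 16

Answer: 16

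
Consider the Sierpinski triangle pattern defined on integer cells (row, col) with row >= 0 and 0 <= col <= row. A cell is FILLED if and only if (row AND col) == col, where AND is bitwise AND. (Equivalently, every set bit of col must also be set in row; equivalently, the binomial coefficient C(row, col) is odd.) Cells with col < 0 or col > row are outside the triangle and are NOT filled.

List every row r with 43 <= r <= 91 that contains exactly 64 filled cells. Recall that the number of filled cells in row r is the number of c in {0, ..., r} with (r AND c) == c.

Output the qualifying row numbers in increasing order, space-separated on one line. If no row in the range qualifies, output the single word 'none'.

Answer: 63

Derivation:
Row r has 2^popcount(r) filled cells, so we need popcount(r) = log2(64) = 6.
Scan r = 43..91 and keep those with exactly 6 one-bits:
r=43=101011 popcount=4 -> skip
r=44=101100 popcount=3 -> skip
r=45=101101 popcount=4 -> skip
r=46=101110 popcount=4 -> skip
r=47=101111 popcount=5 -> skip
r=48=110000 popcount=2 -> skip
r=49=110001 popcount=3 -> skip
r=50=110010 popcount=3 -> skip
r=51=110011 popcount=4 -> skip
r=52=110100 popcount=3 -> skip
r=53=110101 popcount=4 -> skip
r=54=110110 popcount=4 -> skip
r=55=110111 popcount=5 -> skip
r=56=111000 popcount=3 -> skip
r=57=111001 popcount=4 -> skip
r=58=111010 popcount=4 -> skip
r=59=111011 popcount=5 -> skip
r=60=111100 popcount=4 -> skip
r=61=111101 popcount=5 -> skip
r=62=111110 popcount=5 -> skip
r=63=111111 popcount=6 -> KEEP
r=64=1000000 popcount=1 -> skip
r=65=1000001 popcount=2 -> skip
r=66=1000010 popcount=2 -> skip
r=67=1000011 popcount=3 -> skip
r=68=1000100 popcount=2 -> skip
r=69=1000101 popcount=3 -> skip
r=70=1000110 popcount=3 -> skip
r=71=1000111 popcount=4 -> skip
r=72=1001000 popcount=2 -> skip
r=73=1001001 popcount=3 -> skip
r=74=1001010 popcount=3 -> skip
r=75=1001011 popcount=4 -> skip
r=76=1001100 popcount=3 -> skip
r=77=1001101 popcount=4 -> skip
r=78=1001110 popcount=4 -> skip
r=79=1001111 popcount=5 -> skip
r=80=1010000 popcount=2 -> skip
r=81=1010001 popcount=3 -> skip
r=82=1010010 popcount=3 -> skip
r=83=1010011 popcount=4 -> skip
r=84=1010100 popcount=3 -> skip
r=85=1010101 popcount=4 -> skip
r=86=1010110 popcount=4 -> skip
r=87=1010111 popcount=5 -> skip
r=88=1011000 popcount=3 -> skip
r=89=1011001 popcount=4 -> skip
r=90=1011010 popcount=4 -> skip
r=91=1011011 popcount=5 -> skip
Kept rows: 63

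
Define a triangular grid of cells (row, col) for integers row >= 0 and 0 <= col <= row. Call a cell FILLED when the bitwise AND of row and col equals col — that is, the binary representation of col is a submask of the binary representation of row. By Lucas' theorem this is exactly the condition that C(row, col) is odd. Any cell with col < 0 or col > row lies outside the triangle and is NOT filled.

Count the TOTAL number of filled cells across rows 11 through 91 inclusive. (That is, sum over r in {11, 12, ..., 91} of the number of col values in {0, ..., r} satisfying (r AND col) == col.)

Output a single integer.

r11=1011 pc3: +8 =8
r12=1100 pc2: +4 =12
r13=1101 pc3: +8 =20
r14=1110 pc3: +8 =28
r15=1111 pc4: +16 =44
r16=10000 pc1: +2 =46
r17=10001 pc2: +4 =50
r18=10010 pc2: +4 =54
r19=10011 pc3: +8 =62
r20=10100 pc2: +4 =66
r21=10101 pc3: +8 =74
r22=10110 pc3: +8 =82
r23=10111 pc4: +16 =98
r24=11000 pc2: +4 =102
r25=11001 pc3: +8 =110
r26=11010 pc3: +8 =118
r27=11011 pc4: +16 =134
r28=11100 pc3: +8 =142
r29=11101 pc4: +16 =158
r30=11110 pc4: +16 =174
r31=11111 pc5: +32 =206
r32=100000 pc1: +2 =208
r33=100001 pc2: +4 =212
r34=100010 pc2: +4 =216
r35=100011 pc3: +8 =224
r36=100100 pc2: +4 =228
r37=100101 pc3: +8 =236
r38=100110 pc3: +8 =244
r39=100111 pc4: +16 =260
r40=101000 pc2: +4 =264
r41=101001 pc3: +8 =272
r42=101010 pc3: +8 =280
r43=101011 pc4: +16 =296
r44=101100 pc3: +8 =304
r45=101101 pc4: +16 =320
r46=101110 pc4: +16 =336
r47=101111 pc5: +32 =368
r48=110000 pc2: +4 =372
r49=110001 pc3: +8 =380
r50=110010 pc3: +8 =388
r51=110011 pc4: +16 =404
r52=110100 pc3: +8 =412
r53=110101 pc4: +16 =428
r54=110110 pc4: +16 =444
r55=110111 pc5: +32 =476
r56=111000 pc3: +8 =484
r57=111001 pc4: +16 =500
r58=111010 pc4: +16 =516
r59=111011 pc5: +32 =548
r60=111100 pc4: +16 =564
r61=111101 pc5: +32 =596
r62=111110 pc5: +32 =628
r63=111111 pc6: +64 =692
r64=1000000 pc1: +2 =694
r65=1000001 pc2: +4 =698
r66=1000010 pc2: +4 =702
r67=1000011 pc3: +8 =710
r68=1000100 pc2: +4 =714
r69=1000101 pc3: +8 =722
r70=1000110 pc3: +8 =730
r71=1000111 pc4: +16 =746
r72=1001000 pc2: +4 =750
r73=1001001 pc3: +8 =758
r74=1001010 pc3: +8 =766
r75=1001011 pc4: +16 =782
r76=1001100 pc3: +8 =790
r77=1001101 pc4: +16 =806
r78=1001110 pc4: +16 =822
r79=1001111 pc5: +32 =854
r80=1010000 pc2: +4 =858
r81=1010001 pc3: +8 =866
r82=1010010 pc3: +8 =874
r83=1010011 pc4: +16 =890
r84=1010100 pc3: +8 =898
r85=1010101 pc4: +16 =914
r86=1010110 pc4: +16 =930
r87=1010111 pc5: +32 =962
r88=1011000 pc3: +8 =970
r89=1011001 pc4: +16 =986
r90=1011010 pc4: +16 =1002
r91=1011011 pc5: +32 =1034

Answer: 1034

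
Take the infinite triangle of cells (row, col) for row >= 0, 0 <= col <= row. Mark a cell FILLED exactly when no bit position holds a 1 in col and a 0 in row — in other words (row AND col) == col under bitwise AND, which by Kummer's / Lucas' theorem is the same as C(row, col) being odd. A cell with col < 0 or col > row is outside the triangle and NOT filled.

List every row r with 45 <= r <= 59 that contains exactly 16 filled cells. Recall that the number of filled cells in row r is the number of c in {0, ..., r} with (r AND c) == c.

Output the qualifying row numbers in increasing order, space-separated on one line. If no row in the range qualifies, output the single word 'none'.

Row r has 2^popcount(r) filled cells, so we need popcount(r) = log2(16) = 4.
Scan r = 45..59 and keep those with exactly 4 one-bits:
r=45=101101 popcount=4 -> KEEP
r=46=101110 popcount=4 -> KEEP
r=47=101111 popcount=5 -> skip
r=48=110000 popcount=2 -> skip
r=49=110001 popcount=3 -> skip
r=50=110010 popcount=3 -> skip
r=51=110011 popcount=4 -> KEEP
r=52=110100 popcount=3 -> skip
r=53=110101 popcount=4 -> KEEP
r=54=110110 popcount=4 -> KEEP
r=55=110111 popcount=5 -> skip
r=56=111000 popcount=3 -> skip
r=57=111001 popcount=4 -> KEEP
r=58=111010 popcount=4 -> KEEP
r=59=111011 popcount=5 -> skip
Kept rows: 45 46 51 53 54 57 58

Answer: 45 46 51 53 54 57 58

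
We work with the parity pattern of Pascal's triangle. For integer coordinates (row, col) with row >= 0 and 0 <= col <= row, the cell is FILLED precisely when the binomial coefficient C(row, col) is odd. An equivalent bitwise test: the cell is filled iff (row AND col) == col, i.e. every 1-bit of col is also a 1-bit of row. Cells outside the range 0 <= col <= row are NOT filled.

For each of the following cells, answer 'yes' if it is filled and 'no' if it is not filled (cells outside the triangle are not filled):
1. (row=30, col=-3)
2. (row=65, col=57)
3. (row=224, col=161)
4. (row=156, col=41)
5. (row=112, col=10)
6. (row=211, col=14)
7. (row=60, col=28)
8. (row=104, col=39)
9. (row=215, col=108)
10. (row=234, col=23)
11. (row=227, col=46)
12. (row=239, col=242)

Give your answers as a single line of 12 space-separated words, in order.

(30,-3): col outside [0, 30] -> not filled
(65,57): row=0b1000001, col=0b111001, row AND col = 0b1 = 1; 1 != 57 -> empty
(224,161): row=0b11100000, col=0b10100001, row AND col = 0b10100000 = 160; 160 != 161 -> empty
(156,41): row=0b10011100, col=0b101001, row AND col = 0b1000 = 8; 8 != 41 -> empty
(112,10): row=0b1110000, col=0b1010, row AND col = 0b0 = 0; 0 != 10 -> empty
(211,14): row=0b11010011, col=0b1110, row AND col = 0b10 = 2; 2 != 14 -> empty
(60,28): row=0b111100, col=0b11100, row AND col = 0b11100 = 28; 28 == 28 -> filled
(104,39): row=0b1101000, col=0b100111, row AND col = 0b100000 = 32; 32 != 39 -> empty
(215,108): row=0b11010111, col=0b1101100, row AND col = 0b1000100 = 68; 68 != 108 -> empty
(234,23): row=0b11101010, col=0b10111, row AND col = 0b10 = 2; 2 != 23 -> empty
(227,46): row=0b11100011, col=0b101110, row AND col = 0b100010 = 34; 34 != 46 -> empty
(239,242): col outside [0, 239] -> not filled

Answer: no no no no no no yes no no no no no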